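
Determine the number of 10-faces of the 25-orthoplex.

Number of 10-faces = 2^(10+1) · C(25,10+1) = 2048 · 4457400 = 9128755200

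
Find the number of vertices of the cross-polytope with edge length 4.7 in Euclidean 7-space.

An n-cross-polytope has 2^(k+1)·C(n,k+1) k-faces. Here 2^1·C(7,1) = 2·7 = 14.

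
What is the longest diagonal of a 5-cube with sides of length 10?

d = √(10² + 10² + ... + 10²) [5 terms] = √(5·10²) = 10√5 ≈ 22.3607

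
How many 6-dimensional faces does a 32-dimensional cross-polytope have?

f_6(32-orthoplex) = 2^7 · (32 choose 7) = 430829568.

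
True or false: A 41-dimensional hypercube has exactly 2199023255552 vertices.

True. The 41-cube has 2^41 = 2199023255552 vertices.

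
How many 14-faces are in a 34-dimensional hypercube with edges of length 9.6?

Number of 14-faces = C(34,14) · 2^(34-14) = 1391975640 · 1048576 = 1459592248688640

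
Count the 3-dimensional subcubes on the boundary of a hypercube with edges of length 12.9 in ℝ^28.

An n-cube has C(n,k)·2^(n-k) k-faces. Here C(28,3)·2^25 = 3276·33554432 = 109924319232.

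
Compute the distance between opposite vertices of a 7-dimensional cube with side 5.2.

d = √(5.2² + 5.2² + ... + 5.2²) [7 terms] = √(7·5.2²) = 5.2√7 ≈ 13.7579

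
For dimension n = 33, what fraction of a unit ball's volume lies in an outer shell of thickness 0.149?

1 - (1-0.149)^33 ≈ 0.995128 ≈ 99.51%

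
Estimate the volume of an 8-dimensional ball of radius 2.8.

Volume = π^{8/2}·(2.8)^8/Γ(5) ≈ 15333.9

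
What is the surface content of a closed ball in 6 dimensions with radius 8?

S_6(8) = 2·π^(6/2)·(8)^5 / Γ(6/2) = 32768·π^3 ≈ 1.01601e+06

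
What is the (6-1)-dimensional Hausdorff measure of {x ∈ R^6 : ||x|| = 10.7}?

The surface area of an n-ball is 2π^(n/2) r^(n-1) / Γ(n/2). For n=6, r=10.7: 4.34879e+06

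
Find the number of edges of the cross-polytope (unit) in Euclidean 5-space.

Each 1-face is the convex hull of 2 vertices, one chosen as ±e_i from each of 2 distinct axes: 2^2·C(5,2) = 40.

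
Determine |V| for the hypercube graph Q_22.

An n-cube has 2^n vertices; for n = 22 that is 2^22 = 4194304.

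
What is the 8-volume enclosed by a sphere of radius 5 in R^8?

V_8(5) = π^(8/2) · (5)^8 / Γ(8/2 + 1) = 390625·π^4/24 ≈ 1.58543e+06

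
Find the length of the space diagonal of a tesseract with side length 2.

The space diagonal of an n-cube of side s is s√n. Here 2·√4 = 4.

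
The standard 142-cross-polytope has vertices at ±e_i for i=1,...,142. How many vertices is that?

An n-cross-polytope has 2n vertices; here n = 142, giving 284.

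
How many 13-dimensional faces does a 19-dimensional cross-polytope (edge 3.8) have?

Number of 13-faces = 2^(13+1) · C(19,13+1) = 16384 · 11628 = 190513152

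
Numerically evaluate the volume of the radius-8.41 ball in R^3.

The n-ball volume is π^(n/2)·r^n/Γ(n/2+1). With n=3, r=8.41: V ≈ 2491.59.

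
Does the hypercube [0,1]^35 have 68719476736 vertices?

False. The 35-cube has 2^35 = 34359738368 vertices.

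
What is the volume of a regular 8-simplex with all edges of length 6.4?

For a regular n-simplex with edge a, V = (a^n / n!)·√((n+1)/2^n). With a=6.4, n=8: V ≈ 13.0894.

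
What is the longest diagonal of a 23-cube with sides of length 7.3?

||(7.3,7.3,...,7.3)|| = √(23)·7.3 ≈ 35.0096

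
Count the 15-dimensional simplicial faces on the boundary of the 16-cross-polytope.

Number of 15-faces = 2^(15+1) · C(16,15+1) = 65536 · 1 = 65536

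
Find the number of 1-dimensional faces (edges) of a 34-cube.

An n-cube has n·2^(n-1) edges. With n = 34: 34·8589934592 = 292057776128.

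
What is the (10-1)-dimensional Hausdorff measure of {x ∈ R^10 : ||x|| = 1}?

|∂B_10(1)| = π^5/12 ≈ 25.5016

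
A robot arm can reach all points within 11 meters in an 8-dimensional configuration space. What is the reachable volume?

V_8(11) = π^(8/2) · (11)^8 / Γ(8/2 + 1) = 214358881·π^4/24 ≈ 8.70021e+08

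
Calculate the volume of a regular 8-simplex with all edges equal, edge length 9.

Volume = 9^8 · √(9/2^8) / 8! ≈ 200.18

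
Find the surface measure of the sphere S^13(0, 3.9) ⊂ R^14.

|∂B_14(3.9)| ≈ 4.05123e+08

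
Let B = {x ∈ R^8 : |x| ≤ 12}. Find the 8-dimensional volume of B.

V_8(12) = π^(8/2) · (12)^8 / Γ(8/2 + 1) = 17915904·π^4 ≈ 1.74517e+09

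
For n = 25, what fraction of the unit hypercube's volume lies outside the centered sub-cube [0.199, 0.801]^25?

1 - (1 - 2·0.199)^25 = 1 - 0.602^25 ≈ 0.9999969103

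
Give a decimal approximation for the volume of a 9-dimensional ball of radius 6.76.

Volume = π^{9/2}·(6.76)^9/Γ(11/2) ≈ 9.72384e+07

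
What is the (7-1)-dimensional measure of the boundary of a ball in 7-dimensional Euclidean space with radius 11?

The surface area of an n-ball is 2π^(n/2) r^(n-1) / Γ(n/2). For n=7, r=11: 28344976·π^3/15 ≈ 5.85915e+07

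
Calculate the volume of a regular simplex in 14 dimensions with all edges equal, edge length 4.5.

Volume = 4.5^14 · √(15/2^14) / 14! ≈ 0.000484621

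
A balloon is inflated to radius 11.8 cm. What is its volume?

V_3(11.8) = π^(3/2) · (11.8)^3 / Γ(3/2 + 1) ≈ 6882.32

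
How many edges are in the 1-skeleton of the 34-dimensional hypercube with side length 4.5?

Each of the 2^34 = 17179869184 vertices has degree 34; total edges = 34·2^34/2 = 292057776128.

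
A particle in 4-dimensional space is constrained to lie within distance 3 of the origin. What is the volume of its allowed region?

V = 81·π^2/2 ≈ 399.719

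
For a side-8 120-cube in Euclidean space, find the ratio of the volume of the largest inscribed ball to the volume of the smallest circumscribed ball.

Volume scales as r^n, and r_in/r_out = 1/√120, giving (1/√120)^120 ≈ 1.7747e-125.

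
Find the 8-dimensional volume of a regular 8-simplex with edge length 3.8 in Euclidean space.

Volume = 3.8^8 · √(9/2^8) / 8! ≈ 0.202185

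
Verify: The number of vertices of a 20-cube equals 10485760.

False. The 20-cube has 2^20 = 1048576 vertices.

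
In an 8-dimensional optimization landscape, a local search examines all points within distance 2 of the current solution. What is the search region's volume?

The n-ball volume is π^(n/2)·r^n/Γ(n/2+1). With n=8, r=2: V = 32·π^4/3 ≈ 1039.03.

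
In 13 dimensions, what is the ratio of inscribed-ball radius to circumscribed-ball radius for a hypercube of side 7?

Ratio = (s/2)/(s√13/2) = 13^(-1/2) ≈ 0.27735.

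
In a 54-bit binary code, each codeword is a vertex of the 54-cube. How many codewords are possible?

Number of vertices = 2^54 = 18014398509481984.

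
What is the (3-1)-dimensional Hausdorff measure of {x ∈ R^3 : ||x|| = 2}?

S = n·V_n(r)/r = 3·V_3(2)/2 (volume-to-surface relation), giving 4πr² = 4π·(2)² ≈ 50.2655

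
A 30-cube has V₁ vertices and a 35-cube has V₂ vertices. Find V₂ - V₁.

V₁ = 2^30 = 1073741824. V₂ = 2^35 = 34359738368. V₂ - V₁ = 33285996544.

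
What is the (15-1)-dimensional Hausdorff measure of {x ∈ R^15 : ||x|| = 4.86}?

S_15(4.86) = 2·π^(15/2)·(4.86)^14 / Γ(15/2) ≈ 2.34655e+10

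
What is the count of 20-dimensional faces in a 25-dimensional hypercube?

Choose 20 of 25 axes to span the face (C(25,20) = 53130 ways), then fix each of the remaining 5 coordinates at one of its two extreme values (2^5 = 32 ways): 53130·32 = 1700160.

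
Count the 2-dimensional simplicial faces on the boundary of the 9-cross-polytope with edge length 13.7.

Each 2-face is the convex hull of 3 vertices, one chosen as ±e_i from each of 3 distinct axes: 2^3·C(9,3) = 672.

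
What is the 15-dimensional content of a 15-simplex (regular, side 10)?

For a regular n-simplex with edge a, V = (a^n / n!)·√((n+1)/2^n). With a=10, n=15: V ≈ 16.898.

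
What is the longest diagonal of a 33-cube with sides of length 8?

The space diagonal of an n-cube of side s is s√n. Here 8·√33 ≈ 45.9565.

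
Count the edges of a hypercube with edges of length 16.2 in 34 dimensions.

An n-cube has n·2^(n-1) edges. With n = 34: 34·8589934592 = 292057776128.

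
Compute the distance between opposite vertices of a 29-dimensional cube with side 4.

d = √(4² + 4² + ... + 4²) [29 terms] = √(29·4²) = 4√29 ≈ 21.5407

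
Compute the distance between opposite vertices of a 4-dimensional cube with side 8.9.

||(8.9,8.9,...,8.9)|| = √(4)·8.9 = 17.8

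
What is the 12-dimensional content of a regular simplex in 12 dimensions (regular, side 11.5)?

For a regular n-simplex with edge a, V = (a^n / n!)·√((n+1)/2^n). With a=11.5, n=12: V ≈ 629.258.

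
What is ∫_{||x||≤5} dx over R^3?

The n-ball volume is π^(n/2)·r^n/Γ(n/2+1). With n=3, r=5: V = 500·π/3 ≈ 523.599.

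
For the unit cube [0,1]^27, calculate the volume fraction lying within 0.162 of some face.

Shell fraction = 1 - (1-0.324)^27 ≈ 0.999974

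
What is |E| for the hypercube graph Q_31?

Each of the 2^31 = 2147483648 vertices has degree 31; total edges = 31·2^31/2 = 33285996544.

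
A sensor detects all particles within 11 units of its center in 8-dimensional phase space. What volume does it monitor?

V_8(11) = π^(8/2) · (11)^8 / Γ(8/2 + 1) = 214358881·π^4/24 ≈ 8.70021e+08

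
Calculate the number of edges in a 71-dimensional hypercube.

An n-cube has n·2^(n-1) edges. With n = 71: 71·1180591620717411303424 = 83822005070936202543104.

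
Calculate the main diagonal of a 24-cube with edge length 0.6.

||(0.6,0.6,...,0.6)|| = √(24)·0.6 ≈ 2.93939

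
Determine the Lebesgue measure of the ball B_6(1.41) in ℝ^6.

The n-ball volume is π^(n/2)·r^n/Γ(n/2+1). With n=6, r=1.41: V ≈ 40.6081.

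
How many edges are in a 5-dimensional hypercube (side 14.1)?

f_1(5-cube) = (5 choose 1) · 2^4 = 80.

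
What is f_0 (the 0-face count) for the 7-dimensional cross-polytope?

An n-cross-polytope has 2^(k+1)·C(n,k+1) k-faces. Here 2^1·C(7,1) = 2·7 = 14.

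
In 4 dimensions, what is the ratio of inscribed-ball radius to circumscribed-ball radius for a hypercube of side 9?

For an n-cube of any side s, the inradius is s/2 and the circumradius is s√n/2, so the ratio is 1/√4 ≈ 0.5.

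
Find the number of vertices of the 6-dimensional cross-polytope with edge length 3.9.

Number of vertices = 2n = 12.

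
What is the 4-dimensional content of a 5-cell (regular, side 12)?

Volume = 12^4 · √(5/2^4) / 4! ≈ 482.991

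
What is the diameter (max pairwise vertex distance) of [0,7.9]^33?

||(7.9,7.9,...,7.9)|| = √(33)·7.9 ≈ 45.382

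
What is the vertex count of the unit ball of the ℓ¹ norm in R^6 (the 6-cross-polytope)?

The vertices are ±e_1, ..., ±e_6, so there are 2·6 = 12.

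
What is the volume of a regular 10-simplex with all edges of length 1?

V_10 = √(11) · 1^10 / (10! · 2^(10/2)) ≈ 2.85617e-08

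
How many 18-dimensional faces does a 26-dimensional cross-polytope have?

Each 18-face is the convex hull of 19 vertices, one chosen as ±e_i from each of 19 distinct axes: 2^19·C(26,19) = 344876646400.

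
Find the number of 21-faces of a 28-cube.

An n-cube has C(n,k)·2^(n-k) k-faces. Here C(28,21)·2^7 = 1184040·128 = 151557120.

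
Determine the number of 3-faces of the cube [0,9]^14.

Choose 3 of 14 axes to span the face (C(14,3) = 364 ways), then fix each of the remaining 11 coordinates at one of its two extreme values (2^11 = 2048 ways): 364·2048 = 745472.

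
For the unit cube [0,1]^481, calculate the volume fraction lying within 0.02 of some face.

Shell fraction = 1 - (1-0.04)^481 ≈ 0.999999997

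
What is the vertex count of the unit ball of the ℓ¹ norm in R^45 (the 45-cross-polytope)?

An n-cross-polytope has 2n vertices; here n = 45, giving 90.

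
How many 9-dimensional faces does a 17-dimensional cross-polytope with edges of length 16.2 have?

f_9(17-orthoplex) = 2^10 · (17 choose 10) = 19914752.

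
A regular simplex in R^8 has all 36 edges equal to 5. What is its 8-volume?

For a regular n-simplex with edge a, V = (a^n / n!)·√((n+1)/2^n). With a=5, n=8: V ≈ 1.81652.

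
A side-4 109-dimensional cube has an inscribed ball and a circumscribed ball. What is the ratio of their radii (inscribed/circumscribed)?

r_in / r_out = (4/2) / (4√109/2) = 1/√109 ≈ 0.0957826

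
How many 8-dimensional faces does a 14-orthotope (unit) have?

An n-cube has C(n,k)·2^(n-k) k-faces. Here C(14,8)·2^6 = 3003·64 = 192192.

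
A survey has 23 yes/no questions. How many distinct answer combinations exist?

An n-cube has 2^n vertices; for n = 23 that is 2^23 = 8388608.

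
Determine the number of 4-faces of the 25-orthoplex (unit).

f_4(25-orthoplex) = 2^5 · (25 choose 5) = 1700160.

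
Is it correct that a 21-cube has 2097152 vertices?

True. The 21-cube has 2^21 = 2097152 vertices.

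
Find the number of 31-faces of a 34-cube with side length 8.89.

f_31(34-cube) = (34 choose 31) · 2^3 = 47872.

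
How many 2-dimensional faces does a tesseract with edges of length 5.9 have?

An n-cube has C(n,k)·2^(n-k) k-faces. Here C(4,2)·2^2 = 6·4 = 24.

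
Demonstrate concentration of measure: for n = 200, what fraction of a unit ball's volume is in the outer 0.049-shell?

1 - (1-0.049)^200 ≈ 0.999957 ≈ 99.995674%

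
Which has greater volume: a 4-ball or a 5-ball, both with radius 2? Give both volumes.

V_4(2) ≈ 78.9568. V_5(2) ≈ 168.441. The 5-ball is larger.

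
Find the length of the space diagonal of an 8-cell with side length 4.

Diagonal = √4 · 4 = 8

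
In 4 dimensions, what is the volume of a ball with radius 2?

Volume = π^{4/2}·(2)^4/Γ(3) = 8·π^2 ≈ 78.9568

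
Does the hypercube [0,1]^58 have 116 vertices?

False. The 58-cube has 2^58 = 288230376151711744 vertices.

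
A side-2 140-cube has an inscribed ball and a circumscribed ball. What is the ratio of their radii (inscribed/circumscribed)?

For an n-cube of any side s, the inradius is s/2 and the circumradius is s√n/2, so the ratio is 1/√140 ≈ 0.0845154.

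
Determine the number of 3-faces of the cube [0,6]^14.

f_3(14-cube) = (14 choose 3) · 2^11 = 745472.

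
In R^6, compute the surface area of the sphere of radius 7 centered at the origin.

S_6(7) = 2·π^(6/2)·(7)^5 / Γ(6/2) = 16807·π^3 ≈ 521122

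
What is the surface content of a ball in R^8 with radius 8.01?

S = n·V_n(r)/r = 8·V_8(8.01)/8.01 (volume-to-surface relation), giving 6.8692e+07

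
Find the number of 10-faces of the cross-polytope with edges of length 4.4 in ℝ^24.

Number of 10-faces = 2^(10+1) · C(24,10+1) = 2048 · 2496144 = 5112102912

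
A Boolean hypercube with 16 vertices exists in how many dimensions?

Since 2^n = 16, we have n = 4.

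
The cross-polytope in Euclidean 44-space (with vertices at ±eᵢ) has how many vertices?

Number of vertices = 2n = 88.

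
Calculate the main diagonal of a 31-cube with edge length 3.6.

||(3.6,3.6,...,3.6)|| = √(31)·3.6 ≈ 20.044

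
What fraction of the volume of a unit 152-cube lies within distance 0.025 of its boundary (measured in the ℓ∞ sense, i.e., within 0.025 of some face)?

The inner cube has side 1-2·0.025 = 0.95 and volume (0.95)^152 ≈ 0.0004111, so the shell holds 0.999589 of the volume.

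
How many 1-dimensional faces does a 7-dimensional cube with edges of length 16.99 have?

Number of 1-faces = C(7,1) · 2^(7-1) = 7 · 64 = 448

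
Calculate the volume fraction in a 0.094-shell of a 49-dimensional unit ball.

V(inner)/V(outer) = ((1-0.094)/1)^49 ≈ 0.00793, so the shell fraction is 0.99207.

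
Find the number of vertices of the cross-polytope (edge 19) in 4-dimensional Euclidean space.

f_0(4-orthoplex) = 2^1 · (4 choose 1) = 8.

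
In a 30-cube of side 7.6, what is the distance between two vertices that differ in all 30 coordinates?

d = √(7.6² + 7.6² + ... + 7.6²) [30 terms] = √(30·7.6²) = 7.6√30 ≈ 41.6269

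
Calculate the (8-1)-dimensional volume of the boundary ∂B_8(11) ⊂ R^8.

S = n·V_n(r)/r = 8·V_8(11)/11 (volume-to-surface relation), giving 19487171·π^4/3 ≈ 6.32743e+08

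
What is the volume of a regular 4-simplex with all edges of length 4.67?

V = (4.67^4 / 4!) · √((4+1) / 2^4) ≈ 11.0785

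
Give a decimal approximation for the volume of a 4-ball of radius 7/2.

The n-ball volume is π^(n/2)·r^n/Γ(n/2+1). With n=4, r=7/2: V = 2401·π^2/32 ≈ 740.529.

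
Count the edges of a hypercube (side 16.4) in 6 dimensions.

Number of 1-faces = C(6,1)·2^(6-1) = 6·32 = 192.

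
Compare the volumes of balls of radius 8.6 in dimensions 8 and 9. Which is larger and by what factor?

V_8(8.6) ≈ 1.21444e+08, V_9(8.6) ≈ 8.48797e+08. The 9-ball is larger by a factor of 6.989.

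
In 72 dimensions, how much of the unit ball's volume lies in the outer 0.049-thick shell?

1 - (1-0.049)^72 ≈ 0.973147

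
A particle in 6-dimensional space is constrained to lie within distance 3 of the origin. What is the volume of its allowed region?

V = 243·π^3/2 ≈ 3767.26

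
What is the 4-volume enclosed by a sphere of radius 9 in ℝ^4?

The n-ball volume is π^(n/2)·r^n/Γ(n/2+1). With n=4, r=9: V = 6561·π^2/2 ≈ 32377.2.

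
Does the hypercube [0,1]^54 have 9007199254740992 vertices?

False. The 54-cube has 2^54 = 18014398509481984 vertices.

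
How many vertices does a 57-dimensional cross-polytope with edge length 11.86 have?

Number of vertices = 2n = 114.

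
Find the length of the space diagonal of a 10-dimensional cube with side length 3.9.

d = √(3.9² + 3.9² + ... + 3.9²) [10 terms] = √(10·3.9²) = 3.9√10 ≈ 12.3329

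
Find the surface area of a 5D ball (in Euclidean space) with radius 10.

The surface area of an n-ball is 2π^(n/2) r^(n-1) / Γ(n/2). For n=5, r=10: 80000·π^2/3 ≈ 263189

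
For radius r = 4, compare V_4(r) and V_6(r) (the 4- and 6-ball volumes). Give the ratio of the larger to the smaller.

V_4(4) ≈ 1263.31, V_6(4) ≈ 21167. The 6-ball is larger by a factor of 16.76.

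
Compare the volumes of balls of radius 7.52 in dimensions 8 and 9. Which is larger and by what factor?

V_8(7.52) ≈ 4.15079e+07, V_9(7.52) ≈ 2.53675e+08. The 9-ball is larger by a factor of 6.111.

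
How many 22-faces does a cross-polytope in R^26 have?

Each 22-face is the convex hull of 23 vertices, one chosen as ±e_i from each of 23 distinct axes: 2^23·C(26,23) = 21810380800.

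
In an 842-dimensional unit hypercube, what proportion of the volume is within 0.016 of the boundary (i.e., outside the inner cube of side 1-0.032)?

The inner cube has side 1-2·0.016 = 0.968 and volume (0.968)^842 ≈ 1.28e-12, so the shell holds 1 - 1.28e-12 of the volume.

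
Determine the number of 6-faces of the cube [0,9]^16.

An n-cube has C(n,k)·2^(n-k) k-faces. Here C(16,6)·2^10 = 8008·1024 = 8200192.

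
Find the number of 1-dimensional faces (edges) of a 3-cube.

The 3-cube has n·2^(n-1) = 3·2^2 = 3·4 = 12 edges.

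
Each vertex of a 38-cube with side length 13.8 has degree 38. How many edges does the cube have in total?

Number of 1-faces = C(38,1)·2^(38-1) = 38·137438953472 = 5222680231936.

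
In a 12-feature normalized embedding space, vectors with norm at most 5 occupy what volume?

The n-ball volume is π^(n/2)·r^n/Γ(n/2+1). With n=12, r=5: V = 48828125·π^6/144 ≈ 3.25992e+08.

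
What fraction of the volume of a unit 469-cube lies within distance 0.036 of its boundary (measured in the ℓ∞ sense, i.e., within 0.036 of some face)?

Shell fraction = 1 - (1-0.072)^469 ≈ 1 - 6.026e-16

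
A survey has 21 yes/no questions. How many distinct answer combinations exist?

An n-cube has 2^n vertices; for n = 21 that is 2^21 = 2097152.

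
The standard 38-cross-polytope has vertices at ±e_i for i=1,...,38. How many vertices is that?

The 38-dimensional cross-polytope has 2n = 2·38 = 76 vertices.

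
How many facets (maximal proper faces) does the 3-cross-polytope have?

Each 2-face is the convex hull of 3 vertices, one chosen as ±e_i from each of 3 distinct axes: 2^3·C(3,3) = 8.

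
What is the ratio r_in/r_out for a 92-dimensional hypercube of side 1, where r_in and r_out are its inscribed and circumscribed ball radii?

r_in / r_out = (1/2) / (1√92/2) = 1/√92 ≈ 0.104257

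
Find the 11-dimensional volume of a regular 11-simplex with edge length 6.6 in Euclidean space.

For a regular n-simplex with edge a, V = (a^n / n!)·√((n+1)/2^n). With a=6.6, n=11: V ≈ 1.98497.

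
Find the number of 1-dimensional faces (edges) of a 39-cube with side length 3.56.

An n-cube has n·2^(n-1) edges. With n = 39: 39·274877906944 = 10720238370816.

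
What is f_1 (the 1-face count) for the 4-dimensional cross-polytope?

f_1(4-orthoplex) = 2^2 · (4 choose 2) = 24.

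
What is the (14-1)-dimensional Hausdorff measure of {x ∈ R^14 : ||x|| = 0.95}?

S = n·V_n(r)/r = 14·V_14(0.95)/0.95 (volume-to-surface relation), giving 4.30679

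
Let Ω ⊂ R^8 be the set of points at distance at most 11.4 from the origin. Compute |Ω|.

Volume = π^{8/2}·(11.4)^8/Γ(5) ≈ 1.15778e+09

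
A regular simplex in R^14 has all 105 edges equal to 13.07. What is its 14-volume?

V = (13.07^14 / 14!) · √((14+1) / 2^14) ≈ 1473.28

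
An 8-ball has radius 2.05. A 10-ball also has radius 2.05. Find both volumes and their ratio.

V_8(2.05) ≈ 1265.96. V_10(2.05) ≈ 3342.77. Ratio V_8/V_10 ≈ 0.3787.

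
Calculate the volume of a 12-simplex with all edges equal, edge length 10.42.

Volume = 10.42^12 · √(13/2^12) / 12! ≈ 192.694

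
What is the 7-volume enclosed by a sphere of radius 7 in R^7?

V_7(7) = π^(7/2) · (7)^7 / Γ(7/2 + 1) = 1882384·π^3/15 ≈ 3.89105e+06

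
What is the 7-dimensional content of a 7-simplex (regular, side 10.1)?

For a regular n-simplex with edge a, V = (a^n / n!)·√((n+1)/2^n). With a=10.1, n=7: V ≈ 531.813.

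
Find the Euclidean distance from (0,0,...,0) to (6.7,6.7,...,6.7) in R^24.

d = √(6.7² + 6.7² + ... + 6.7²) [24 terms] = √(24·6.7²) = 6.7√24 ≈ 32.8232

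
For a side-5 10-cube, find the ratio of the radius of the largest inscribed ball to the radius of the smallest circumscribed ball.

r_in / r_out = (5/2) / (5√10/2) = 1/√10 ≈ 0.316228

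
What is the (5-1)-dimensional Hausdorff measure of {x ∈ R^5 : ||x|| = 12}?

S = n·V_n(r)/r = 5·V_5(12)/12 (volume-to-surface relation), giving 55296·π^2 ≈ 545750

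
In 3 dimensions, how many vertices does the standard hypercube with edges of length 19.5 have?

Number of vertices = 2^3 = 8.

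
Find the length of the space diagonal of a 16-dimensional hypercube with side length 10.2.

Diagonal = √16 · 10.2 = 40.8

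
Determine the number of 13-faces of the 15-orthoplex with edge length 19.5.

Number of 13-faces = 2^(13+1) · C(15,13+1) = 16384 · 15 = 245760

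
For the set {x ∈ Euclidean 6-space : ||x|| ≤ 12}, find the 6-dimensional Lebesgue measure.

The n-ball volume is π^(n/2)·r^n/Γ(n/2+1). With n=6, r=12: V = 497664·π^3 ≈ 1.54307e+07.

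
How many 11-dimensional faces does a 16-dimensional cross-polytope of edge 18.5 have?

f_11(16-orthoplex) = 2^12 · (16 choose 12) = 7454720.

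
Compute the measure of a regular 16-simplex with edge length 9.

V_16 = √(17) · 9^16 / (16! · 2^(16/2)) ≈ 1.42641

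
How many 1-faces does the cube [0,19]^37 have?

An n-cube has n·2^(n-1) edges. With n = 37: 37·68719476736 = 2542620639232.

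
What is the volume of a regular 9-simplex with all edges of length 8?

V = (8^9 / 9!) · √((9+1) / 2^9) ≈ 51.6906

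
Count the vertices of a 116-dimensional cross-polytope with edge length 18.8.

Number of vertices = 2n = 232.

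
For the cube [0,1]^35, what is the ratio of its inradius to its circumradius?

Ratio = (s/2)/(s√35/2) = 35^(-1/2) ≈ 0.169031.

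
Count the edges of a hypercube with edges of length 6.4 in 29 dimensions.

An n-cube has n·2^(n-1) edges. With n = 29: 29·268435456 = 7784628224.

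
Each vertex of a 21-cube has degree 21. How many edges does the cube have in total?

The 21-cube has n·2^(n-1) = 21·2^20 = 21·1048576 = 22020096 edges.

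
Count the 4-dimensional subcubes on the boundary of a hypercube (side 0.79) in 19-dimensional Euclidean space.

An n-cube has C(n,k)·2^(n-k) k-faces. Here C(19,4)·2^15 = 3876·32768 = 127008768.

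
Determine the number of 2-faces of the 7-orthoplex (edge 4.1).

Each 2-face is the convex hull of 3 vertices, one chosen as ±e_i from each of 3 distinct axes: 2^3·C(7,3) = 280.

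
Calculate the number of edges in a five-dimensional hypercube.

The 5-cube has n·2^(n-1) = 5·2^4 = 5·16 = 80 edges.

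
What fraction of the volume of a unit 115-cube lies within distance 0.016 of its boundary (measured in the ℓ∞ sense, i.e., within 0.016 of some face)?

The inner cube has side 1-2·0.016 = 0.968 and volume (0.968)^115 ≈ 0.02375, so the shell holds 0.97625 of the volume.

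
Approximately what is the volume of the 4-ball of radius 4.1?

V_4(4.1) = π^(4/2) · (4.1)^4 / Γ(4/2 + 1) ≈ 1394.46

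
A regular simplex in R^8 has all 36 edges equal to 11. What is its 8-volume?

For a regular n-simplex with edge a, V = (a^n / n!)·√((n+1)/2^n). With a=11, n=8: V ≈ 996.833.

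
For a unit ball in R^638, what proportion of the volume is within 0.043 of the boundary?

1 - (1-0.043)^638 ≈ 1 - 6.635e-13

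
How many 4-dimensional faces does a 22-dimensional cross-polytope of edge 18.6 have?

Number of 4-faces = 2^(4+1) · C(22,4+1) = 32 · 26334 = 842688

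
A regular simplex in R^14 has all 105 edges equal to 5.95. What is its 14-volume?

Volume = 5.95^14 · √(15/2^14) / 14! ≈ 0.0241916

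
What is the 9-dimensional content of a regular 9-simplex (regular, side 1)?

V = (1^9 / 9!) · √((9+1) / 2^9) ≈ 3.85125e-07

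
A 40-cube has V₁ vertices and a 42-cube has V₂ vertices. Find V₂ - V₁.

V₁ = 2^40 = 1099511627776. V₂ = 2^42 = 4398046511104. V₂ - V₁ = 3298534883328.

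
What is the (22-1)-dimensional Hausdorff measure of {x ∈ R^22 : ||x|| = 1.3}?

S = n·V_n(r)/r = 22·V_22(1.3)/1.3 (volume-to-surface relation), giving 40.0614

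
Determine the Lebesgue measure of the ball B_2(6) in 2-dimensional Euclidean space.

V = 36·π ≈ 113.097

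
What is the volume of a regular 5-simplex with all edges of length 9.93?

Volume = 9.93^5 · √(6/2^5) / 5! ≈ 348.39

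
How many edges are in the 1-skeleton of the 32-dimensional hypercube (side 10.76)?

Number of 1-faces = C(32,1)·2^(32-1) = 32·2147483648 = 68719476736.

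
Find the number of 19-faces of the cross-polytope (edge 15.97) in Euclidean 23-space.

Each 19-face is the convex hull of 20 vertices, one chosen as ±e_i from each of 20 distinct axes: 2^20·C(23,20) = 1857028096.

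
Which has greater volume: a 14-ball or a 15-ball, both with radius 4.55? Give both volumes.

V_14(4.55) ≈ 9.76738e+08. V_15(4.55) ≈ 2.82879e+09. The 15-ball is larger.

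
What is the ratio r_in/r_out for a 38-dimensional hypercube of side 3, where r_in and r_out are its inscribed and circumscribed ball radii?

r_in / r_out = (3/2) / (3√38/2) = 1/√38 ≈ 0.162221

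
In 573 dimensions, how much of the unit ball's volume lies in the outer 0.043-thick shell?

Shell fraction = 1 - (1-0.043)^573 ≈ 1 - 1.155e-11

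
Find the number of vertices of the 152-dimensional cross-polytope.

An n-cross-polytope has 2n vertices; here n = 152, giving 304.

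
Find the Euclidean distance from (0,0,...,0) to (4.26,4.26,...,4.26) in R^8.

The space diagonal of an n-cube of side s is s√n. Here 4.26·√8 ≈ 12.0491.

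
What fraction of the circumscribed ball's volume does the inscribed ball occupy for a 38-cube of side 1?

Volume scales as r^n, and r_in/r_out = 1/√38, giving (1/√38)^38 ≈ 9.64077e-31.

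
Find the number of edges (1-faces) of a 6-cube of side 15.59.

Choose 1 of 6 axes to span the face (C(6,1) = 6 ways), then fix each of the remaining 5 coordinates at one of its two extreme values (2^5 = 32 ways): 6·32 = 192.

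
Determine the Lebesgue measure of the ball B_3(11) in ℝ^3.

Volume = π^{3/2}·(11)^3/Γ(5/2) = 5324·π/3 ≈ 5575.28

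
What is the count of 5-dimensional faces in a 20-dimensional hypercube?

Choose 5 of 20 axes to span the face (C(20,5) = 15504 ways), then fix each of the remaining 15 coordinates at one of its two extreme values (2^15 = 32768 ways): 15504·32768 = 508035072.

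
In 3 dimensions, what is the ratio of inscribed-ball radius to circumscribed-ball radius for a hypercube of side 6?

For an n-cube of any side s, the inradius is s/2 and the circumradius is s√n/2, so the ratio is 1/√3 ≈ 0.57735.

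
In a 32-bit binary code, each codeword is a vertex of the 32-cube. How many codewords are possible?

Number of vertices = 2^32 = 4294967296.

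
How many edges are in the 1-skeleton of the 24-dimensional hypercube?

Number of 1-faces = C(24,1)·2^(24-1) = 24·8388608 = 201326592.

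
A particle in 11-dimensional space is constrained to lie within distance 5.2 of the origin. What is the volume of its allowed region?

The n-ball volume is π^(n/2)·r^n/Γ(n/2+1). With n=11, r=5.2: V ≈ 1.41626e+08.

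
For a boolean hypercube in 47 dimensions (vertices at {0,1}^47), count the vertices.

Each vertex is a binary string of length 47, so there are 2^47 = 140737488355328.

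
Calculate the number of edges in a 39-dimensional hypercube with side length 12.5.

Each of the 2^39 = 549755813888 vertices has degree 39; total edges = 39·2^39/2 = 10720238370816.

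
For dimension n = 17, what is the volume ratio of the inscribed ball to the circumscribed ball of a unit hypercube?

The radii are 1/2 and 1√17/2, so the volume ratio is (1/√17)^17 = 17^{-17/2} ≈ 3.47684e-11.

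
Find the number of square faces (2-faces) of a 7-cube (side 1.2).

An n-cube has C(n,k)·2^(n-k) k-faces. Here C(7,2)·2^5 = 21·32 = 672.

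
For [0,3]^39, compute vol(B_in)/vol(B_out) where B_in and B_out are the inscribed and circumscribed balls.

The radii are 3/2 and 3√39/2, so the volume ratio is (1/√39)^39 = 39^{-39/2} ≈ 9.42411e-32.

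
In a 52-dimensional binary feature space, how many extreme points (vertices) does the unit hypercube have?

An n-cube has 2^n vertices; for n = 52 that is 2^52 = 4503599627370496.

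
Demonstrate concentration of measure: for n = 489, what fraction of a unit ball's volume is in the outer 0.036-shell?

1 - (1-0.036)^489 ≈ 0.9999999836 ≈ 99.999998%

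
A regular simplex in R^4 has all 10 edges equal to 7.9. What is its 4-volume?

For a regular n-simplex with edge a, V = (a^n / n!)·√((n+1)/2^n). With a=7.9, n=4: V ≈ 90.724.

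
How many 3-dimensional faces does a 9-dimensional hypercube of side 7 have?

An n-cube has C(n,k)·2^(n-k) k-faces. Here C(9,3)·2^6 = 84·64 = 5376.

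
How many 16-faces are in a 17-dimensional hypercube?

Number of 16-faces = C(17,16) · 2^(17-16) = 17 · 2 = 34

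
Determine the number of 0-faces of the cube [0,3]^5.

Choose 0 of 5 axes to span the face (C(5,0) = 1 way), then fix each of the remaining 5 coordinates at one of its two extreme values (2^5 = 32 ways): 1·32 = 32.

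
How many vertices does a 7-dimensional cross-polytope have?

The vertices are ±e_1, ..., ±e_7, so there are 2·7 = 14.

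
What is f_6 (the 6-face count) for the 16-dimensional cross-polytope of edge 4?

Each 6-face is the convex hull of 7 vertices, one chosen as ±e_i from each of 7 distinct axes: 2^7·C(16,7) = 1464320.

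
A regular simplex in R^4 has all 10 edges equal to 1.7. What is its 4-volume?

V_4 = √(5) · 1.7^4 / (4! · 2^(4/2)) ≈ 0.19454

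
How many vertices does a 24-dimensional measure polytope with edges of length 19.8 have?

Each vertex is a binary string of length 24, so there are 2^24 = 16777216.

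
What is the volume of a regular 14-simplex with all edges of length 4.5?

V_14 = √(15) · 4.5^14 / (14! · 2^(14/2)) ≈ 0.000484621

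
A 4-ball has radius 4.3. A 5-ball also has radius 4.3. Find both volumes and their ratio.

V_4(4.3) ≈ 1687.11. V_5(4.3) ≈ 7738.21. Ratio V_4/V_5 ≈ 0.218.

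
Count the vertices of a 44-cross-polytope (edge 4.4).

The vertices are ±e_1, ..., ±e_44, so there are 2·44 = 88.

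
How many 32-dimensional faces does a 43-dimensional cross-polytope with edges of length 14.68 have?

Number of 32-faces = 2^(32+1) · C(43,32+1) = 8589934592 · 1917334783 = 16469780376936513536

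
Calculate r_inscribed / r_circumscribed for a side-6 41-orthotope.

For an n-cube of any side s, the inradius is s/2 and the circumradius is s√n/2, so the ratio is 1/√41 ≈ 0.156174.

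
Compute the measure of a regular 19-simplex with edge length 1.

Volume = 1^19 · √(20/2^19) / 19! ≈ 5.07733e-20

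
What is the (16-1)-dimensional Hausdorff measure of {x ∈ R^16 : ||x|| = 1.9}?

|∂B_16(1.9)| ≈ 57161.3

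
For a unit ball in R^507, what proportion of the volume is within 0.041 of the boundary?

V(inner)/V(outer) = ((1-0.041)/1)^507 ≈ 6.054e-10, so the shell fraction is 0.9999999994.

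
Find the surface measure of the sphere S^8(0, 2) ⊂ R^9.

|∂B_9(2)| = 8192·π^4/105 ≈ 7599.76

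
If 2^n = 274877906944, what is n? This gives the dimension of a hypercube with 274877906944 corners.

n = log_2(274877906944) = 38.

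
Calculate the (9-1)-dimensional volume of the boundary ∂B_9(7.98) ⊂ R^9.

|∂B_9(7.98)| ≈ 4.88184e+08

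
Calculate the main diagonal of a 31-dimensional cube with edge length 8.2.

||(8.2,8.2,...,8.2)|| = √(31)·8.2 ≈ 45.6557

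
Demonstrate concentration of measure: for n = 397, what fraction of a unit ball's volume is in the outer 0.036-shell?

1 - (1-0.036)^397 ≈ 0.9999995229 ≈ 99.999952%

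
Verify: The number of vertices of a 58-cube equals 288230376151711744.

True. The 58-cube has 2^58 = 288230376151711744 vertices.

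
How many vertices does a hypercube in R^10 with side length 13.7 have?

Each vertex is a binary string of length 10, so there are 2^10 = 1024.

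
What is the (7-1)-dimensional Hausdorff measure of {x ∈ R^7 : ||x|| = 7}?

S = n·V_n(r)/r = 7·V_7(7)/7 (volume-to-surface relation), giving 1882384·π^3/15 ≈ 3.89105e+06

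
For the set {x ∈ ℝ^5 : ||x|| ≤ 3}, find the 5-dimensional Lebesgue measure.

V = 648·π^2/5 ≈ 1279.1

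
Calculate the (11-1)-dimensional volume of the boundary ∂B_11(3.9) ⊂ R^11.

The surface area of an n-ball is 2π^(n/2) r^(n-1) / Γ(n/2). For n=11, r=3.9: 1.68711e+07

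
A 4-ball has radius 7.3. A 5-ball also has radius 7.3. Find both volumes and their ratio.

V_4(7.3) ≈ 14014. V_5(7.3) ≈ 109122. Ratio V_4/V_5 ≈ 0.1284.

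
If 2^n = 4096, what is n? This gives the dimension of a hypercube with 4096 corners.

2^n = 4096 ⇒ n = log_2(4096) = 12.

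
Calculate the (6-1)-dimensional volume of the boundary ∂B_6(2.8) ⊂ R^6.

S = n·V_n(r)/r = 6·V_6(2.8)/2.8 (volume-to-surface relation), giving 5336.29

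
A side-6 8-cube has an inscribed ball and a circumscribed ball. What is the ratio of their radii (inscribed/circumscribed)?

For an n-cube of any side s, the inradius is s/2 and the circumradius is s√n/2, so the ratio is 1/√8 ≈ 0.353553.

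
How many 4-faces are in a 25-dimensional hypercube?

Choose 4 of 25 axes to span the face (C(25,4) = 12650 ways), then fix each of the remaining 21 coordinates at one of its two extreme values (2^21 = 2097152 ways): 12650·2097152 = 26528972800.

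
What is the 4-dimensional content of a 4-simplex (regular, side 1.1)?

Volume = 1.1^4 · √(5/2^4) / 4! ≈ 0.0341024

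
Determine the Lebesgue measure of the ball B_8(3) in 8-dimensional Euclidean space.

Volume = π^{8/2}·(3)^8/Γ(5) = 2187·π^4/8 ≈ 26629.2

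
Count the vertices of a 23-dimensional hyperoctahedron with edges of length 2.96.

The 23-dimensional cross-polytope has 2n = 2·23 = 46 vertices.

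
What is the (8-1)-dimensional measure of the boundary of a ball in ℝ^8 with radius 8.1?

The surface area of an n-ball is 2π^(n/2) r^(n-1) / Γ(n/2). For n=8, r=8.1: 7.42803e+07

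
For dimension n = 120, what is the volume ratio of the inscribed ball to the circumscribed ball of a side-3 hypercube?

The radii are 3/2 and 3√120/2, so the volume ratio is (1/√120)^120 = 120^{-120/2} ≈ 1.7747e-125.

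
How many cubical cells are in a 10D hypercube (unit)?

Number of 3-faces = C(10,3) · 2^(10-3) = 120 · 128 = 15360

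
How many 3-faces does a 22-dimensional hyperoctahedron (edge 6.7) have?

f_3(22-orthoplex) = 2^4 · (22 choose 4) = 117040.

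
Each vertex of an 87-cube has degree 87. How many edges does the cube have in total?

Each of the 2^87 = 154742504910672534362390528 vertices has degree 87; total edges = 87·2^87/2 = 6731298963614255244763987968.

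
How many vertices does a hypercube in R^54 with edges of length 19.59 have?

Number of vertices = 2^54 = 18014398509481984.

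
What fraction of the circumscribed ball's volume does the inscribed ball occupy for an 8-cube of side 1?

The radii are 1/2 and 1√8/2, so the volume ratio is (1/√8)^8 = 8^{-8/2} ≈ 0.000244141.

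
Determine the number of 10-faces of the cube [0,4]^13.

An n-cube has C(n,k)·2^(n-k) k-faces. Here C(13,10)·2^3 = 286·8 = 2288.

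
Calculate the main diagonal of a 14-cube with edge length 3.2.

d = √(3.2² + 3.2² + ... + 3.2²) [14 terms] = √(14·3.2²) = 3.2√14 ≈ 11.9733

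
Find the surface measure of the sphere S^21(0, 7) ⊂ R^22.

S_22(7) = 2·π^(22/2)·(7)^21 / Γ(22/2) = 79792266297612001·π^11/259200 ≈ 9.05679e+16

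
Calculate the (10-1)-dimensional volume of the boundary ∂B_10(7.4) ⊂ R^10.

The surface area of an n-ball is 2π^(n/2) r^(n-1) / Γ(n/2). For n=10, r=7.4: 1.69689e+09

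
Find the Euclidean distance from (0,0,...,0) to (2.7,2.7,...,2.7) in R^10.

The space diagonal of an n-cube of side s is s√n. Here 2.7·√10 ≈ 8.53815.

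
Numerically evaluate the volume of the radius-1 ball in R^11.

Volume = π^{11/2}·(1)^11/Γ(13/2) = 64·π^5/10395 ≈ 1.8841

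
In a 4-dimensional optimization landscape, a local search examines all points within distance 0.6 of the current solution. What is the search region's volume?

Volume = π^{4/2}·(0.6)^4/Γ(3) ≈ 0.63955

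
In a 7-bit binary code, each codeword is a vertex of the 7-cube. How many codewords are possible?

Number of vertices = 2^7 = 128.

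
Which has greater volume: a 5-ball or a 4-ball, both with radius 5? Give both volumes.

V_5(5) ≈ 16449.3. V_4(5) ≈ 3084.25. The 5-ball is larger.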